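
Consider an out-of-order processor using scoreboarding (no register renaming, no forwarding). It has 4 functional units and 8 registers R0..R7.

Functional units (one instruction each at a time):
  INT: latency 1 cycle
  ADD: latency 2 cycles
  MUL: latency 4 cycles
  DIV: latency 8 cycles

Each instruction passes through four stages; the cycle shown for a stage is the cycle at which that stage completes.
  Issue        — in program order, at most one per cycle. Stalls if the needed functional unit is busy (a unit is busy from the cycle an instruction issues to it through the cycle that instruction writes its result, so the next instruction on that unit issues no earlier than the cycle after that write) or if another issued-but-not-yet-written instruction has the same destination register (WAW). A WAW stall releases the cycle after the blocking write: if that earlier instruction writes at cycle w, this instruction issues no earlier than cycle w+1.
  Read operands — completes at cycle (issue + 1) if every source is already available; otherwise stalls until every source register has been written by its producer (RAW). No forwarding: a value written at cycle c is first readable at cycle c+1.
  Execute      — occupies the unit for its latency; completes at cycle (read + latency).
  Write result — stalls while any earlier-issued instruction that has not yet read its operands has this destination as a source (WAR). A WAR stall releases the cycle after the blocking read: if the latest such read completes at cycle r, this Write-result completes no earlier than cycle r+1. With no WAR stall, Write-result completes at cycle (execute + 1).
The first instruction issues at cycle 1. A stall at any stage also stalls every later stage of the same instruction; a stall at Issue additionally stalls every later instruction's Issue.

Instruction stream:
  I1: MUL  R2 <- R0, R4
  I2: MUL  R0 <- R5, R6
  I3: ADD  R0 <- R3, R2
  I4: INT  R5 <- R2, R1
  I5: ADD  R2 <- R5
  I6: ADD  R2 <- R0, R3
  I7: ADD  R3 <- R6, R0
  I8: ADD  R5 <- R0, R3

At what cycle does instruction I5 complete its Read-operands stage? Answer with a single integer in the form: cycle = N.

[I1] 1/2/6/7
[I2] 8/9/13/14  (struct: MUL busy until I1 writes@7)
[I3] 15/16/18/19  (WAW R0: wait I2 write@14)
[I4] 16/17/18/19
[I5] 20/21/23/24  (struct: ADD busy until I3 writes@19)
[I6] 25/26/28/29  (struct: ADD busy until I5 writes@24)
[I7] 30/31/33/34  (struct: ADD busy until I6 writes@29)
[I8] 35/36/38/39  (struct: ADD busy until I7 writes@34)

cycle = 21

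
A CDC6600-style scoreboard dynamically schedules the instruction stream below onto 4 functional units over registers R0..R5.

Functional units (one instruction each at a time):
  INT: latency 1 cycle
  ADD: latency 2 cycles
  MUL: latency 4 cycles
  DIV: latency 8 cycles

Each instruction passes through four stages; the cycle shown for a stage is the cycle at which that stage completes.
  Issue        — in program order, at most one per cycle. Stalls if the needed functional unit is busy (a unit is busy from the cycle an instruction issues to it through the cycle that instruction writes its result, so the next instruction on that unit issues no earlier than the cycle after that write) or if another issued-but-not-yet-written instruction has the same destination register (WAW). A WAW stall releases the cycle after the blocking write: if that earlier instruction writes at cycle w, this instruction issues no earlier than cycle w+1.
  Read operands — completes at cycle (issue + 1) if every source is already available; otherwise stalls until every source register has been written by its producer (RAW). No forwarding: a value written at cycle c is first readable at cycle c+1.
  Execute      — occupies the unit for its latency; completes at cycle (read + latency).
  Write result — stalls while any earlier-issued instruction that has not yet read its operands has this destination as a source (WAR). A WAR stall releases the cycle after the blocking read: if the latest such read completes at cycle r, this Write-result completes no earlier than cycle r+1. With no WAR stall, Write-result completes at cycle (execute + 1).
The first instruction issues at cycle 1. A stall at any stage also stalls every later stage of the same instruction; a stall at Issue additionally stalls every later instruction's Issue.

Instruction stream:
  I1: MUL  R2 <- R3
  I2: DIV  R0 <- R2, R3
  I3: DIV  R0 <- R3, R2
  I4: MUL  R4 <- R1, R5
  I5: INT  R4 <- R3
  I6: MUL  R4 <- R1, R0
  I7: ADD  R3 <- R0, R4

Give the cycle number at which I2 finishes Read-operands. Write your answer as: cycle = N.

cycle 1: I1 issues→MUL
cycle 2: I1 reads; I2 issues→DIV
cycle 6: I1 exec-done
cycle 7: I1 writes R2
cycle 8: I2 reads
cycle 16: I2 exec-done
cycle 17: I2 writes R0
cycle 18: I3 issues→DIV
cycle 19: I3 reads; I4 issues→MUL
cycle 20: I4 reads
cycle 24: I4 exec-done
cycle 25: I4 writes R4
cycle 26: I5 issues→INT
cycle 27: I3 exec-done; I5 reads
cycle 28: I3 writes R0; I5 exec-done
cycle 29: I5 writes R4
cycle 30: I6 issues→MUL
cycle 31: I6 reads; I7 issues→ADD
cycle 35: I6 exec-done
cycle 36: I6 writes R4
cycle 37: I7 reads
cycle 39: I7 exec-done
cycle 40: I7 writes R3

cycle = 8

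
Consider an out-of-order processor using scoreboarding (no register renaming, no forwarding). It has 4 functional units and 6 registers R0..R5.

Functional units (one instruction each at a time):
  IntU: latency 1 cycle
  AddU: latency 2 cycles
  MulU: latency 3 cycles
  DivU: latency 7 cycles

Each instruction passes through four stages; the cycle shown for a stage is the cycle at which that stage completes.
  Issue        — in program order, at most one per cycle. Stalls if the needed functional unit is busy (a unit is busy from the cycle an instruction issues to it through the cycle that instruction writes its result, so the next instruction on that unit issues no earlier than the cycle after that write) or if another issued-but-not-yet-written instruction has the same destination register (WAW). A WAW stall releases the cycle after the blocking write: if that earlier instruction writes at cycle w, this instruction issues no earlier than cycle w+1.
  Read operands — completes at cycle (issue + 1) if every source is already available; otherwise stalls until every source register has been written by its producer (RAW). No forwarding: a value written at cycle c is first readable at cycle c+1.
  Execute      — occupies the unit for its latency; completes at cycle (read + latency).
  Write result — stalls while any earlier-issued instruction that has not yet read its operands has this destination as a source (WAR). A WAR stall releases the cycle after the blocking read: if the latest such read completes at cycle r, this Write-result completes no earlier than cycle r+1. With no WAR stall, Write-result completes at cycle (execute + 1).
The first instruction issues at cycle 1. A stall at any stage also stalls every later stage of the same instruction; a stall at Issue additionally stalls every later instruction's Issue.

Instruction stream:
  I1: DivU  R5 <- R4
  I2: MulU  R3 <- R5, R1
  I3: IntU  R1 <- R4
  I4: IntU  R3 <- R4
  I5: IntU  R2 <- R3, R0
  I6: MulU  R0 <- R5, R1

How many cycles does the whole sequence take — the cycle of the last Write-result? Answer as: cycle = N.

cycle 1: I1 dispatched to DivU
cycle 2: I1 operands ready | I2 dispatched to MulU
cycle 3: I3 dispatched to IntU
cycle 4: I3 operands ready
cycle 5: I3 complete
cycle 9: I1 complete
cycle 10: R5←I1
cycle 11: I2 operands ready
cycle 12: R1←I3
cycle 14: I2 complete
cycle 15: R3←I2
cycle 16: I4 dispatched to IntU
cycle 17: I4 operands ready
cycle 18: I4 complete
cycle 19: R3←I4
cycle 20: I5 dispatched to IntU
cycle 21: I5 operands ready | I6 dispatched to MulU
cycle 22: I5 complete | I6 operands ready
cycle 23: R2←I5
cycle 25: I6 complete
cycle 26: R0←I6

cycle = 26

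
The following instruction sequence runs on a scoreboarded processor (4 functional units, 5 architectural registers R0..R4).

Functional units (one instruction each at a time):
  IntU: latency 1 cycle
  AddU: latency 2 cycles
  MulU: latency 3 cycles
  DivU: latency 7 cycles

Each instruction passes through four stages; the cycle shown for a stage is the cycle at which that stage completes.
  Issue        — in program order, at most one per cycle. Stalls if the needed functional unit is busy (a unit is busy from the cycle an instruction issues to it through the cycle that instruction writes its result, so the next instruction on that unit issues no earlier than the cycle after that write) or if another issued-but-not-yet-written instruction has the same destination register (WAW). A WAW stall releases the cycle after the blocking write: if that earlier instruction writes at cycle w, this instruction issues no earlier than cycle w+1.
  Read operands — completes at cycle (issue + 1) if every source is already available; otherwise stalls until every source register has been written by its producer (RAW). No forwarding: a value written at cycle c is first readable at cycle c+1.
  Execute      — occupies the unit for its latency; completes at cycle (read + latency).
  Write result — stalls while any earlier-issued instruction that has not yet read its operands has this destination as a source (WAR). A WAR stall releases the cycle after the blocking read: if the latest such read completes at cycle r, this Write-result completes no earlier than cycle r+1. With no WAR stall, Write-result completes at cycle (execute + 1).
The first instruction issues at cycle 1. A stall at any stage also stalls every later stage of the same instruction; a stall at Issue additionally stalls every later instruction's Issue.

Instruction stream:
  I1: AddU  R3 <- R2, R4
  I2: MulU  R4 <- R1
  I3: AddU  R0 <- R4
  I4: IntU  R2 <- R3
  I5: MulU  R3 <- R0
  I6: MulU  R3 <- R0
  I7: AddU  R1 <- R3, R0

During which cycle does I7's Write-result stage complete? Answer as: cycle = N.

cycle = 26

c1: I1 issues→AddU
c2: I1 reads, I2 issues→MulU
c3: I2 reads
c4: I1 exec-done
c5: I1 writes R3
c6: I2 exec-done, I3 issues→AddU
c7: I2 writes R4, I4 issues→IntU
c8: I3 reads, I4 reads, I5 issues→MulU
c9: I4 exec-done
c10: I3 exec-done, I4 writes R2
c11: I3 writes R0
c12: I5 reads
c15: I5 exec-done
c16: I5 writes R3
c17: I6 issues→MulU
c18: I6 reads, I7 issues→AddU
c21: I6 exec-done
c22: I6 writes R3
c23: I7 reads
c25: I7 exec-done
c26: I7 writes R1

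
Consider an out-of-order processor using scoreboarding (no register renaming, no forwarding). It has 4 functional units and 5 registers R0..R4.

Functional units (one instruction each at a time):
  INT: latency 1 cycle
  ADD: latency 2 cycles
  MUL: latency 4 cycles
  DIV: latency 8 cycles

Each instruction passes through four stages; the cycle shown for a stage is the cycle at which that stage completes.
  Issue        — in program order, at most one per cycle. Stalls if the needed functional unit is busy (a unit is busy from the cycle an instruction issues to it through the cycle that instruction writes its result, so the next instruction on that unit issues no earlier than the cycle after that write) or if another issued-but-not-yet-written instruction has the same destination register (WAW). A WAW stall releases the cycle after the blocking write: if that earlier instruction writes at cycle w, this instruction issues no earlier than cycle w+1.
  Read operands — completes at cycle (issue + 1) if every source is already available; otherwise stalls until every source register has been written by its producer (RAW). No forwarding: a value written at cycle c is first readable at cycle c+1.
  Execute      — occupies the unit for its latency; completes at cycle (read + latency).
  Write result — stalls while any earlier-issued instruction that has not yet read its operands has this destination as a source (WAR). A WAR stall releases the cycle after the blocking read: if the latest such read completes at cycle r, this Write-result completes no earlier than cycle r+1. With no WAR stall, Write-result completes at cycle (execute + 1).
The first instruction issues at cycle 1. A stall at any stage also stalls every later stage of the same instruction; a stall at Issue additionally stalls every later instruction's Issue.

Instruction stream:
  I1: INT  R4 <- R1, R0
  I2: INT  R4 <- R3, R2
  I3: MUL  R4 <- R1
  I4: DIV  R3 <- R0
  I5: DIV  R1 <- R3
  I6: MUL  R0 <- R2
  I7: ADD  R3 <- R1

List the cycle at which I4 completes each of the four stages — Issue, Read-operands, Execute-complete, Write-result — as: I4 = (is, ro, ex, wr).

  I1 | 1 | 2 | 3 | 4
  I2 | 5 | 6 | 7 | 8   struct: INT busy until I1 writes@4
  I3 | 9 | 10 | 14 | 15   WAW R4: wait I2 write@8
  I4 | 10 | 11 | 19 | 20
  I5 | 21 | 22 | 30 | 31   struct: DIV busy until I4 writes@20
  I6 | 22 | 23 | 27 | 28
  I7 | 23 | 32 | 34 | 35   RAW R1: wait I5 write@31

I4 = (10, 11, 19, 20)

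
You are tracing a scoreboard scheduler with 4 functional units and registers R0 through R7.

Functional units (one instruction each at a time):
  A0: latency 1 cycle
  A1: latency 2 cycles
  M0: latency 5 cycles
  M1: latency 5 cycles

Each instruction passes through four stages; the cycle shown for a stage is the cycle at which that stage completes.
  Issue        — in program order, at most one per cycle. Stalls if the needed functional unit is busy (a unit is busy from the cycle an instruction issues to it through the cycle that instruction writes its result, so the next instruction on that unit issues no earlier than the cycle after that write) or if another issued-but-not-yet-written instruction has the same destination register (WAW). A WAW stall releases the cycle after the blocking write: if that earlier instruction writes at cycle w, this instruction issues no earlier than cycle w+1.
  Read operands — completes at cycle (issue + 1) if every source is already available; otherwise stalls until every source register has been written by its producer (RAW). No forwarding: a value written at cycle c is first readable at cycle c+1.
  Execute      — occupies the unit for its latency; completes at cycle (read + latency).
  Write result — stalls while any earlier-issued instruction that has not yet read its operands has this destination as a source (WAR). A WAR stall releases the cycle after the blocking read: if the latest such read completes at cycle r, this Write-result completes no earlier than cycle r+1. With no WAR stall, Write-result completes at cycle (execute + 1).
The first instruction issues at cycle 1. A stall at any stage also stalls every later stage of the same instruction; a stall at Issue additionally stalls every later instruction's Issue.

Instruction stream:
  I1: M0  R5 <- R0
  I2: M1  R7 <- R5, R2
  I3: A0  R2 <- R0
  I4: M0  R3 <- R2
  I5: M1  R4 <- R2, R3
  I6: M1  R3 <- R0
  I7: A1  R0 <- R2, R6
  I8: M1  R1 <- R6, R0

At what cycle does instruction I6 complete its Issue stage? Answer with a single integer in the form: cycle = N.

[1] I1→M0
[2] I1 RO · I2→M1
[3] I3→A0
[4] I3 RO
[5] I3 EX
[7] I1 EX
[8] I1 WR R5
[9] I2 RO · I4→M0
[10] I3 WR R2
[11] I4 RO
[14] I2 EX
[15] I2 WR R7
[16] I4 EX · I5→M1
[17] I4 WR R3
[18] I5 RO
[23] I5 EX
[24] I5 WR R4
[25] I6→M1
[26] I6 RO · I7→A1
[27] I7 RO
[29] I7 EX
[30] I7 WR R0
[31] I6 EX
[32] I6 WR R3
[33] I8→M1
[34] I8 RO
[39] I8 EX
[40] I8 WR R1

cycle = 25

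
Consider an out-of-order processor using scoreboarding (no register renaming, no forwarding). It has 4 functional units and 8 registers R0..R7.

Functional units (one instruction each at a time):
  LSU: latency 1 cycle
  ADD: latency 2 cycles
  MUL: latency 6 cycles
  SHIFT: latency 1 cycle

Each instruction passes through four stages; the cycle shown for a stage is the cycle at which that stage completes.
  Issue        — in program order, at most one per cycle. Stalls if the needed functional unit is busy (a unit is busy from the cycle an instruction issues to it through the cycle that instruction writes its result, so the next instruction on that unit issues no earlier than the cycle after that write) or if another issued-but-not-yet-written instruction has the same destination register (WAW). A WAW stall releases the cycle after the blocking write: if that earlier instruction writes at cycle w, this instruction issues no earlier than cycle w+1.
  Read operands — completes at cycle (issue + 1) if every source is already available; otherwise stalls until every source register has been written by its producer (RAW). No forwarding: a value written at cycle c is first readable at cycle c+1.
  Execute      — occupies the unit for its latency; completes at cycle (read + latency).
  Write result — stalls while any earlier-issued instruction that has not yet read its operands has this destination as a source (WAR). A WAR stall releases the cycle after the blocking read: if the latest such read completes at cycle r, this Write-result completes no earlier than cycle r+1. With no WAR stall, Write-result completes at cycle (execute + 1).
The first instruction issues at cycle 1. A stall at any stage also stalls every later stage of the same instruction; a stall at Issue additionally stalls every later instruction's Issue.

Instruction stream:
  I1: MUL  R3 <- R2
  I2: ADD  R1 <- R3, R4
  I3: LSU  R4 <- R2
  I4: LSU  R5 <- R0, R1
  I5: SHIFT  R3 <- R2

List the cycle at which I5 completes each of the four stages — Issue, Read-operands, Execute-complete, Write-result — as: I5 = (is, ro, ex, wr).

I5 = (13, 14, 15, 16)

[I1] 1/2/8/9
[I2] 2/10/12/13  (RAW R3: wait I1 write@9)
[I3] 3/4/5/11  (WAR R4: wait I2 read@10)
[I4] 12/14/15/16  (struct: LSU busy until I3 writes@11; RAW R1: wait I2 write@13)
[I5] 13/14/15/16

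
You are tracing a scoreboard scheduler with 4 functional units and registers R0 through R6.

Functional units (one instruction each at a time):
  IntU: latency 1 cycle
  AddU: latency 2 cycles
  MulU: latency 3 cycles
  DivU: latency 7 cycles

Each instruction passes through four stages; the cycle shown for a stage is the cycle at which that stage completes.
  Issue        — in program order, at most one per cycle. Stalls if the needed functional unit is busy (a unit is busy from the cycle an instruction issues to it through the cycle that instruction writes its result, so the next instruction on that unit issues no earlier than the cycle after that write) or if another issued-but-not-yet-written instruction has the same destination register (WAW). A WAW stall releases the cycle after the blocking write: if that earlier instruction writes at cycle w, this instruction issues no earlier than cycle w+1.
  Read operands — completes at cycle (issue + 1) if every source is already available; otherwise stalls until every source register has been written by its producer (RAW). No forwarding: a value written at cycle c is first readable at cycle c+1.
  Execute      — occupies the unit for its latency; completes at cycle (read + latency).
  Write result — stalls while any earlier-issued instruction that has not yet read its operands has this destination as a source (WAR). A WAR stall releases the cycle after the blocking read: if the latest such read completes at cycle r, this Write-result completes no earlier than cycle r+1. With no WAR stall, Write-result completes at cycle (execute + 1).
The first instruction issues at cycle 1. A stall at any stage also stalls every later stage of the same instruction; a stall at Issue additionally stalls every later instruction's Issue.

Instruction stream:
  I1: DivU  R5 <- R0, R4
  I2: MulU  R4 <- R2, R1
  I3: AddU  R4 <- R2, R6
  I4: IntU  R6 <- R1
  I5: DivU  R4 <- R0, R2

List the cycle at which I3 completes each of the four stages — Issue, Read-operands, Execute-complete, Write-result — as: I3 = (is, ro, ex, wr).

I1 -> (1, 2, 9, 10)
I2 -> (2, 3, 6, 7)
I3 -> (8, 9, 11, 12)  // WAW R4: wait I2 write@7
I4 -> (9, 10, 11, 12)
I5 -> (13, 14, 21, 22)  // WAW R4: wait I3 write@12

I3 = (8, 9, 11, 12)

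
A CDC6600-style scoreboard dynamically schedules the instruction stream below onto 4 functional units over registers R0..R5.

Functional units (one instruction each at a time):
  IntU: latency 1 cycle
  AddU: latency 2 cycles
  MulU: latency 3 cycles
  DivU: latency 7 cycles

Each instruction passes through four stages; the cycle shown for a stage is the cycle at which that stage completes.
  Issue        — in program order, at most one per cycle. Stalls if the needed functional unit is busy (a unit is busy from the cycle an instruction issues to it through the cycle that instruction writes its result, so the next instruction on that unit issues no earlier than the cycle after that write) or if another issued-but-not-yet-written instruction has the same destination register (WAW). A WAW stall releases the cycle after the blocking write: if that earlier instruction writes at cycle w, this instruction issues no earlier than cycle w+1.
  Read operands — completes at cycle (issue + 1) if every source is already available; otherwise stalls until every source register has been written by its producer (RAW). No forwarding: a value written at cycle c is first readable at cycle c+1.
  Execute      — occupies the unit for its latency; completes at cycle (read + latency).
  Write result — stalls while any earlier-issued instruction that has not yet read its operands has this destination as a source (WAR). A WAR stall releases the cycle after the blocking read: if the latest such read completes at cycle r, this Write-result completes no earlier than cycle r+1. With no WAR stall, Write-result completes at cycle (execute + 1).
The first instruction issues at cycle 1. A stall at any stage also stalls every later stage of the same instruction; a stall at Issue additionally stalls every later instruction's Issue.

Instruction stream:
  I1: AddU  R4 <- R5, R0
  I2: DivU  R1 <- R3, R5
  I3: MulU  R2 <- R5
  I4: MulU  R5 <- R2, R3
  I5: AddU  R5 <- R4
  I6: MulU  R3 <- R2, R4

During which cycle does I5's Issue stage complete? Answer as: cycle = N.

cycle = 15

I1 -> (1, 2, 4, 5)
I2 -> (2, 3, 10, 11)
I3 -> (3, 4, 7, 8)
I4 -> (9, 10, 13, 14)  // struct: MulU busy until I3 writes@8
I5 -> (15, 16, 18, 19)  // WAW R5: wait I4 write@14
I6 -> (16, 17, 20, 21)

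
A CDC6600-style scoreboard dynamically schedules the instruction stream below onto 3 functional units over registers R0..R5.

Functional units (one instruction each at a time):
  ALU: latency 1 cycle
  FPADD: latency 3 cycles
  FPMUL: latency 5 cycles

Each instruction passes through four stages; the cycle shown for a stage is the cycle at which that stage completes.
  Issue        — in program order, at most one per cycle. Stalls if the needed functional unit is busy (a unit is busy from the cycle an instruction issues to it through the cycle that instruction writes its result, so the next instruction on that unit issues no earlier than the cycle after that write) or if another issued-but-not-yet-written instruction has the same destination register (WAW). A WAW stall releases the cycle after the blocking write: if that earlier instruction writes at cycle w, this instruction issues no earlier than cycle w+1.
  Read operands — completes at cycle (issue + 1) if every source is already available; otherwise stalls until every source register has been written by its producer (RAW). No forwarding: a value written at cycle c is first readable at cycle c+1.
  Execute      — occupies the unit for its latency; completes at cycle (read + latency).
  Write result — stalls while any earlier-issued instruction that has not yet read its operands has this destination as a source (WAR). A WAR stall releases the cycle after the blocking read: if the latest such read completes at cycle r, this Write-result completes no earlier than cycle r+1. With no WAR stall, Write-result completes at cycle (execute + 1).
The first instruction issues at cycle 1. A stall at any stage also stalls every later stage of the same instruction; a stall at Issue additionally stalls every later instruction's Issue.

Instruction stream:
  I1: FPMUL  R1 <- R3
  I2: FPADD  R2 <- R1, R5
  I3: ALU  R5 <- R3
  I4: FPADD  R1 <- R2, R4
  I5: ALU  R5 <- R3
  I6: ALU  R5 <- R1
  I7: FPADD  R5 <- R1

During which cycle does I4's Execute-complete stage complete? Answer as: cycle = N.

cycle = 18

cycle 1: I1→FPMUL
cycle 2: I1 RO, I2→FPADD
cycle 3: I3→ALU
cycle 4: I3 RO
cycle 5: I3 EX
cycle 7: I1 EX
cycle 8: I1 WR R1
cycle 9: I2 RO
cycle 10: I3 WR R5
cycle 12: I2 EX
cycle 13: I2 WR R2
cycle 14: I4→FPADD
cycle 15: I4 RO, I5→ALU
cycle 16: I5 RO
cycle 17: I5 EX
cycle 18: I4 EX, I5 WR R5
cycle 19: I4 WR R1, I6→ALU
cycle 20: I6 RO
cycle 21: I6 EX
cycle 22: I6 WR R5
cycle 23: I7→FPADD
cycle 24: I7 RO
cycle 27: I7 EX
cycle 28: I7 WR R5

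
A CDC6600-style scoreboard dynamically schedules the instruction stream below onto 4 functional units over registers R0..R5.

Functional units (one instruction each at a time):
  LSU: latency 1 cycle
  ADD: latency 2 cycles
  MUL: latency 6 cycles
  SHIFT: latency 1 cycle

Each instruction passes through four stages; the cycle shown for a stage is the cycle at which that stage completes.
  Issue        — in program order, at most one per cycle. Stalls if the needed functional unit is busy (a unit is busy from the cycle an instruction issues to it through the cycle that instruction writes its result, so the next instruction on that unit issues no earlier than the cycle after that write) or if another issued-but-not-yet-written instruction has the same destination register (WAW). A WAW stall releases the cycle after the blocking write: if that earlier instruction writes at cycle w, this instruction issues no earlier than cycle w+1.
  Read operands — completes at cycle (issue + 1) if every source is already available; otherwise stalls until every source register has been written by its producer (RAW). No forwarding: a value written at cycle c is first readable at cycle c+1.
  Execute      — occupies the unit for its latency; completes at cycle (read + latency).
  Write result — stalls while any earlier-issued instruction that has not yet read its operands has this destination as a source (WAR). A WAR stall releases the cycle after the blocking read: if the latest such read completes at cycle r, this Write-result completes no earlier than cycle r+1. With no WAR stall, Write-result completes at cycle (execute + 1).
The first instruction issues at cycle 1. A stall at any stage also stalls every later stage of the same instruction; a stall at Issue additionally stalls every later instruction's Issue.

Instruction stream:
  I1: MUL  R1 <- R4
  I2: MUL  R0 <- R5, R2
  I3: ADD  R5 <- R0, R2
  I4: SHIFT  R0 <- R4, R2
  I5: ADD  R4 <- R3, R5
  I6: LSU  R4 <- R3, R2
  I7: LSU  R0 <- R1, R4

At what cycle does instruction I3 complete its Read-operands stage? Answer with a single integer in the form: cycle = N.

cycle = 19

t=1  I1→MUL
t=2  I1 RO
t=8  I1 EX
t=9  I1 WR R1
t=10  I2→MUL
t=11  I2 RO, I3→ADD
t=17  I2 EX
t=18  I2 WR R0
t=19  I3 RO, I4→SHIFT
t=20  I4 RO
t=21  I3 EX, I4 EX
t=22  I3 WR R5, I4 WR R0
t=23  I5→ADD
t=24  I5 RO
t=26  I5 EX
t=27  I5 WR R4
t=28  I6→LSU
t=29  I6 RO
t=30  I6 EX
t=31  I6 WR R4
t=32  I7→LSU
t=33  I7 RO
t=34  I7 EX
t=35  I7 WR R0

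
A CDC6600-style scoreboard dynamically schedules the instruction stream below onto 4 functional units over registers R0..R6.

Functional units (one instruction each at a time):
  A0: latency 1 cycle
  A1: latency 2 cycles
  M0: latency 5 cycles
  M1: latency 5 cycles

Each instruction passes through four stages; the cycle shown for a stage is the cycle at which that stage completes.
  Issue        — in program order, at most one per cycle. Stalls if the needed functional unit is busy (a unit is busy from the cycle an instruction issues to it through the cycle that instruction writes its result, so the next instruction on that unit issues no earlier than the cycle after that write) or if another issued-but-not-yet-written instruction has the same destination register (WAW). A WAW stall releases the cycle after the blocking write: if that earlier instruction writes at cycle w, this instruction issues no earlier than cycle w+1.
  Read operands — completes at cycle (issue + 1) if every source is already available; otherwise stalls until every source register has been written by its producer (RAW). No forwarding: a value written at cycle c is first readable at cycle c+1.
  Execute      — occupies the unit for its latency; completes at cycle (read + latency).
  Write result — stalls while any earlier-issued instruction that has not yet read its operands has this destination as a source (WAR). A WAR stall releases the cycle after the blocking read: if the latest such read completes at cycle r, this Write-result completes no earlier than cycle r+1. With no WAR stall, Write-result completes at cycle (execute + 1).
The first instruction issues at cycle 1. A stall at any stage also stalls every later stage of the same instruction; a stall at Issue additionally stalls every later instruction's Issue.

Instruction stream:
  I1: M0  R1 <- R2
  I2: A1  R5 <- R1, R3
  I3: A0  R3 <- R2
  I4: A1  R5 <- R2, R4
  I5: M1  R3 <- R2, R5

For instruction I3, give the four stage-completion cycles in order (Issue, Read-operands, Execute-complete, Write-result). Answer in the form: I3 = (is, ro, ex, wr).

[1] I1→M0
[2] I1 RO · I2→A1
[3] I3→A0
[4] I3 RO
[5] I3 EX
[7] I1 EX
[8] I1 WR R1
[9] I2 RO
[10] I3 WR R3
[11] I2 EX
[12] I2 WR R5
[13] I4→A1
[14] I4 RO · I5→M1
[16] I4 EX
[17] I4 WR R5
[18] I5 RO
[23] I5 EX
[24] I5 WR R3

I3 = (3, 4, 5, 10)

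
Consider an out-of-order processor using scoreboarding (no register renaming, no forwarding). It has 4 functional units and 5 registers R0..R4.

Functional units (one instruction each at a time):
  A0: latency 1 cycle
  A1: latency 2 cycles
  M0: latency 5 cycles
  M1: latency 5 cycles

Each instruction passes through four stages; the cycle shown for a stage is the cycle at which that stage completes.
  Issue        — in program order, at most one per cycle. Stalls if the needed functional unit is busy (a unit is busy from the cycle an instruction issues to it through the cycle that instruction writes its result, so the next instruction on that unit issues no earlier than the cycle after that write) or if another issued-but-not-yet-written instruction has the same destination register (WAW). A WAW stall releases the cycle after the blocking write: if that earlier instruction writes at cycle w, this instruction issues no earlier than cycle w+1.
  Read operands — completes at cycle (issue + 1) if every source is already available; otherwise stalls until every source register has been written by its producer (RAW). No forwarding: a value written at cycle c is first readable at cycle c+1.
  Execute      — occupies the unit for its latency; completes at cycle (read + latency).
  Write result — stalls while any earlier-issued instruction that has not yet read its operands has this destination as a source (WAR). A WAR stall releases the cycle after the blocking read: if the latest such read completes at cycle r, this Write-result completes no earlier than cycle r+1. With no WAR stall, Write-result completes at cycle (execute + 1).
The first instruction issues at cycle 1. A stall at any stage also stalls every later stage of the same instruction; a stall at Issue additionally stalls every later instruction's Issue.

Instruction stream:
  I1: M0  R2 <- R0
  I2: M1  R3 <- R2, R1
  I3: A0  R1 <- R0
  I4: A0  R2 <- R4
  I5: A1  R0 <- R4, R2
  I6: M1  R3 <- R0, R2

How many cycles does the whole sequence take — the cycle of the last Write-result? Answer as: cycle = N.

I1 -> (1, 2, 7, 8)
I2 -> (2, 9, 14, 15)  // RAW R2: wait I1 write@8
I3 -> (3, 4, 5, 10)  // WAR R1: wait I2 read@9
I4 -> (11, 12, 13, 14)  // struct: A0 busy until I3 writes@10
I5 -> (12, 15, 17, 18)  // RAW R2: wait I4 write@14
I6 -> (16, 19, 24, 25)  // struct: M1 busy until I2 writes@15, RAW R0: wait I5 write@18

cycle = 25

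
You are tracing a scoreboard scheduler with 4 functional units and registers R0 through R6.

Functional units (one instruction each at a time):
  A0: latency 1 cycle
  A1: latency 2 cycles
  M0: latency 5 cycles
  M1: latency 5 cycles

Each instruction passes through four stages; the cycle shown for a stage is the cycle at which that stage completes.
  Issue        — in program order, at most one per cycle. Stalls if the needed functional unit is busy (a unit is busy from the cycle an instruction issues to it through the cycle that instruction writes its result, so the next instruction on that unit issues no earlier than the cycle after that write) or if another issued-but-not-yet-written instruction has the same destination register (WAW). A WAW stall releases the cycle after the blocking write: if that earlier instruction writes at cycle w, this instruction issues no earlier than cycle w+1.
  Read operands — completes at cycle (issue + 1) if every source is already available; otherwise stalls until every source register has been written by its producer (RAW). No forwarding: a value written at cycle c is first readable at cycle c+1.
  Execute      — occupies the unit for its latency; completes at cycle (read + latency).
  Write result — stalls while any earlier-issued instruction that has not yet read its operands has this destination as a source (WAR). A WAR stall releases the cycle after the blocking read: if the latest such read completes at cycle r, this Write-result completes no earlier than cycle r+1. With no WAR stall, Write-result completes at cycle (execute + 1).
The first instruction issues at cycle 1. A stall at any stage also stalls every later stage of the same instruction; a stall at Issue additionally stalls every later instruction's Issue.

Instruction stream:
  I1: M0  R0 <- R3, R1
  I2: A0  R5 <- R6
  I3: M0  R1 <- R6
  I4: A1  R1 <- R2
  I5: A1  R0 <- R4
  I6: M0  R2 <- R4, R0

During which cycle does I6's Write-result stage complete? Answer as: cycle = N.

cycle = 33

I1 -> (1, 2, 7, 8)
I2 -> (2, 3, 4, 5)
I3 -> (9, 10, 15, 16)  // struct: M0 busy until I1 writes@8
I4 -> (17, 18, 20, 21)  // WAW R1: wait I3 write@16
I5 -> (22, 23, 25, 26)  // struct: A1 busy until I4 writes@21
I6 -> (23, 27, 32, 33)  // RAW R0: wait I5 write@26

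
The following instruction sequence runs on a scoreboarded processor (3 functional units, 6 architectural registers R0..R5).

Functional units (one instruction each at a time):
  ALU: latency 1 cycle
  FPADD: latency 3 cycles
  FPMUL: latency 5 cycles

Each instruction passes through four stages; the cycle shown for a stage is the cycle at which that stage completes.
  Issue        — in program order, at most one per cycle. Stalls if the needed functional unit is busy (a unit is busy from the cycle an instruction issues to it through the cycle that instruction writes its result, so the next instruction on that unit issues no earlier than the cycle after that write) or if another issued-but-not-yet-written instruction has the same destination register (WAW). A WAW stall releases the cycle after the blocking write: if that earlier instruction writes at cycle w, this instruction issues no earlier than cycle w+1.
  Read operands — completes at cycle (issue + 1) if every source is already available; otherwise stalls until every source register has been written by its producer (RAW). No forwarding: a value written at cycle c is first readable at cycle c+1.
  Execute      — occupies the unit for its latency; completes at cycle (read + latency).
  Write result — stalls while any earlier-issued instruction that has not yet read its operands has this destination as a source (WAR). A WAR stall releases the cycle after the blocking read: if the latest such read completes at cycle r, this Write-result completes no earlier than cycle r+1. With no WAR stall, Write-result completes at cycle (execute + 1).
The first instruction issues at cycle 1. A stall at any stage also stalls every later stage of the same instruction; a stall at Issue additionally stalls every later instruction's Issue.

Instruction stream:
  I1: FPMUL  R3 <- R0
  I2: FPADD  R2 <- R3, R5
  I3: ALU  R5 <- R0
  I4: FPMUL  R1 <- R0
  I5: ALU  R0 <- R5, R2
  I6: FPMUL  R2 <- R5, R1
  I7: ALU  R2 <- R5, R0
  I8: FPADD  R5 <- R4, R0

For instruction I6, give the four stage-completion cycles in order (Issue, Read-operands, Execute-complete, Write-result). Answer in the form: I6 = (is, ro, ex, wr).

I6 = (17, 18, 23, 24)

c1: I1 issues→FPMUL
c2: I1 reads · I2 issues→FPADD
c3: I3 issues→ALU
c4: I3 reads
c5: I3 exec-done
c7: I1 exec-done
c8: I1 writes R3
c9: I2 reads · I4 issues→FPMUL
c10: I3 writes R5 · I4 reads
c11: I5 issues→ALU
c12: I2 exec-done
c13: I2 writes R2
c14: I5 reads
c15: I4 exec-done · I5 exec-done
c16: I4 writes R1 · I5 writes R0
c17: I6 issues→FPMUL
c18: I6 reads
c23: I6 exec-done
c24: I6 writes R2
c25: I7 issues→ALU
c26: I7 reads · I8 issues→FPADD
c27: I7 exec-done · I8 reads
c28: I7 writes R2
c30: I8 exec-done
c31: I8 writes R5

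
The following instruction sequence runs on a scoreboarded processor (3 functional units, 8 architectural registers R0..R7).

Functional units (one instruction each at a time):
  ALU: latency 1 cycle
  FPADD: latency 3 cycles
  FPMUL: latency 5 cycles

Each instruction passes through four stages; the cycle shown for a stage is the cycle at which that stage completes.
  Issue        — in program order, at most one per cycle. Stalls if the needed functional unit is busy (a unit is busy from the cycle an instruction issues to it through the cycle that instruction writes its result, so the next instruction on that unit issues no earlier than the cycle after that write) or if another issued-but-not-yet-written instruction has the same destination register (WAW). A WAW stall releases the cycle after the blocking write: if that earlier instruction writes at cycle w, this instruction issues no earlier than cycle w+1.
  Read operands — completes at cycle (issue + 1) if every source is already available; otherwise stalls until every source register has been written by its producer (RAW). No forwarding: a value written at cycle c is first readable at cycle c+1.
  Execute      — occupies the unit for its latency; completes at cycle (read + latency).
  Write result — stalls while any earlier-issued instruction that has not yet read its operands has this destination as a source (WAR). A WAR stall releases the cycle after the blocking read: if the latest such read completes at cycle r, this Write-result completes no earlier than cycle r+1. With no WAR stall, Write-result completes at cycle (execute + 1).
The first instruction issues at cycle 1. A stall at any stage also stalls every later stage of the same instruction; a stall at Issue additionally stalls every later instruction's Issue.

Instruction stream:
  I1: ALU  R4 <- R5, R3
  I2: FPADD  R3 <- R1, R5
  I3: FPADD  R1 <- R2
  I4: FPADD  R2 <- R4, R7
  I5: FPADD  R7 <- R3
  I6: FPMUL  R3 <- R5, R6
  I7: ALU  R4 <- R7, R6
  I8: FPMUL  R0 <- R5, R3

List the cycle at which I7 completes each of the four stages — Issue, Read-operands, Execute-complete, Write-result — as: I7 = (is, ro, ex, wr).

I7 = (22, 26, 27, 28)

1) issue 1, read 2, done 3, write 4
2) issue 2, read 3, done 6, write 7
3) issue 8, read 9, done 12, write 13  <struct: FPADD busy until I2 writes@7>
4) issue 14, read 15, done 18, write 19  <struct: FPADD busy until I3 writes@13>
5) issue 20, read 21, done 24, write 25  <struct: FPADD busy until I4 writes@19>
6) issue 21, read 22, done 27, write 28
7) issue 22, read 26, done 27, write 28  <RAW R7: wait I5 write@25>
8) issue 29, read 30, done 35, write 36  <struct: FPMUL busy until I6 writes@28>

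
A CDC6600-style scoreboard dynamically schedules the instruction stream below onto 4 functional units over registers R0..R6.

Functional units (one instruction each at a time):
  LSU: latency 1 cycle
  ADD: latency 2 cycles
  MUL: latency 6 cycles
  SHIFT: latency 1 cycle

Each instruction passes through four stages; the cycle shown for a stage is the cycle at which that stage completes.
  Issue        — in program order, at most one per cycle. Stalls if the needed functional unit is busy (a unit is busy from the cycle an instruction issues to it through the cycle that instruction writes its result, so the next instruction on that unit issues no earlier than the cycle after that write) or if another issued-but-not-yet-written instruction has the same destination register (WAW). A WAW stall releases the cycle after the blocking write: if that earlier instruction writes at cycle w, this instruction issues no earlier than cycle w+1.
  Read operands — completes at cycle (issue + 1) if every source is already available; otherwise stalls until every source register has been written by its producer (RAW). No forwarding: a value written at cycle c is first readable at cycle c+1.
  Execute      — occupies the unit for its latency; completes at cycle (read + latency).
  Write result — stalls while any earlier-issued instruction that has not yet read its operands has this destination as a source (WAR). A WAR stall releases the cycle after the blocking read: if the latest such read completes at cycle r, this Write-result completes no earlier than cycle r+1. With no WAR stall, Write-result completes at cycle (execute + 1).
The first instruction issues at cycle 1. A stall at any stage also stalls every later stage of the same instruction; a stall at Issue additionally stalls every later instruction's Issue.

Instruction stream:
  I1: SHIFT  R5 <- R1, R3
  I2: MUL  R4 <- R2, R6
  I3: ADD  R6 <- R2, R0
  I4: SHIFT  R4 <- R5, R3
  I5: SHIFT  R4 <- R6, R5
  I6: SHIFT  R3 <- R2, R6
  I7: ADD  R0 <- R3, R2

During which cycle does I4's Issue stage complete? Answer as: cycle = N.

cycle = 11

I1: IS=1 RO=2 EX=3 WR=4
I2: IS=2 RO=3 EX=9 WR=10
I3: IS=3 RO=4 EX=6 WR=7
I4: IS=11 RO=12 EX=13 WR=14  [WAW R4: wait I2 write@10]
I5: IS=15 RO=16 EX=17 WR=18  [struct: SHIFT busy until I4 writes@14]
I6: IS=19 RO=20 EX=21 WR=22  [struct: SHIFT busy until I5 writes@18]
I7: IS=20 RO=23 EX=25 WR=26  [RAW R3: wait I6 write@22]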